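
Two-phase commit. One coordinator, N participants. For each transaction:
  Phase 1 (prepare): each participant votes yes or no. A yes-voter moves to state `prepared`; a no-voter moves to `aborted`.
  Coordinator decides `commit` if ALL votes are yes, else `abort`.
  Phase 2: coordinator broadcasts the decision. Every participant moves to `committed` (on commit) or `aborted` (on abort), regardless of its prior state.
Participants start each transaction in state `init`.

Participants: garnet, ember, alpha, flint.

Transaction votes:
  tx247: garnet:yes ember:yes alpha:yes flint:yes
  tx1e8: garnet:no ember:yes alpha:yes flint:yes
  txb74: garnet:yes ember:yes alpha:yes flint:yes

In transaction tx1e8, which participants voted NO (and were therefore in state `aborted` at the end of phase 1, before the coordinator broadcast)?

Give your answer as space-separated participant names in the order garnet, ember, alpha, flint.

Txn tx1e8 phase 1: garnet no -> aborted; ember yes -> prepared; alpha yes -> prepared; flint yes -> prepared

Answer: garnet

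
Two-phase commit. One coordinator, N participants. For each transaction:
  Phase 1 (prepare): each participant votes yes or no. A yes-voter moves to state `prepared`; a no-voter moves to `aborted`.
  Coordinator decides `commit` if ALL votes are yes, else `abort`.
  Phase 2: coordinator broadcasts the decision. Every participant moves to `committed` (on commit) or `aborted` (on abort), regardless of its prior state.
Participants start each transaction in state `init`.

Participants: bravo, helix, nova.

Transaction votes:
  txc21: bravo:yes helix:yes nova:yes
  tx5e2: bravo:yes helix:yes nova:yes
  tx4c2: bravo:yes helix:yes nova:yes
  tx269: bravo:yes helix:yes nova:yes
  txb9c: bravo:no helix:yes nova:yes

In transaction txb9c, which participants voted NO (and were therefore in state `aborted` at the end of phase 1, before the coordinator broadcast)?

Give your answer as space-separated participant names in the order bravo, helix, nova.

Answer: bravo

Derivation:
Txn txb9c phase 1: bravo no -> aborted; helix yes -> prepared; nova yes -> prepared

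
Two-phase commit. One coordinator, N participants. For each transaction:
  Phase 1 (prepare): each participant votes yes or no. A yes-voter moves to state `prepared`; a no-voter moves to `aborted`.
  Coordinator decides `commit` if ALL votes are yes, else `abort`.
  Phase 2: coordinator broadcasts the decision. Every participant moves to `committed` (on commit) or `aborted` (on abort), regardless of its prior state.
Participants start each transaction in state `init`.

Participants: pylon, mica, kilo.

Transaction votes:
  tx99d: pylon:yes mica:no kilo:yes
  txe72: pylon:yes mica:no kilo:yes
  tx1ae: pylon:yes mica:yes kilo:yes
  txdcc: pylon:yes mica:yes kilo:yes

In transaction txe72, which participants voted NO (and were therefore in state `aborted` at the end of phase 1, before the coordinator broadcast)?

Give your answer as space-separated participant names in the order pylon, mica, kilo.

Txn txe72 phase 1: pylon yes -> prepared; mica no -> aborted; kilo yes -> prepared

Answer: mica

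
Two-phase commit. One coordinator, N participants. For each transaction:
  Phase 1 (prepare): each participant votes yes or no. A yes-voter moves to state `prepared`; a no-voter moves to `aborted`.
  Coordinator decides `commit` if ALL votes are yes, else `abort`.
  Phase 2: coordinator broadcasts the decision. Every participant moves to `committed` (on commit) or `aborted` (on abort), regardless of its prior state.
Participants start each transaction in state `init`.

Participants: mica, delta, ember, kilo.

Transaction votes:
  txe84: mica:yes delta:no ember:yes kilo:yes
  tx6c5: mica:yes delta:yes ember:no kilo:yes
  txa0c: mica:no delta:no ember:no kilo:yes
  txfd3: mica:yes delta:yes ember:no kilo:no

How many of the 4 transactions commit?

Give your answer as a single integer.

txe84: no from delta -> abort (commits=0)
tx6c5: no from ember -> abort (commits=0)
txa0c: no from mica, delta, ember -> abort (commits=0)
txfd3: no from ember, kilo -> abort (commits=0)

Answer: 0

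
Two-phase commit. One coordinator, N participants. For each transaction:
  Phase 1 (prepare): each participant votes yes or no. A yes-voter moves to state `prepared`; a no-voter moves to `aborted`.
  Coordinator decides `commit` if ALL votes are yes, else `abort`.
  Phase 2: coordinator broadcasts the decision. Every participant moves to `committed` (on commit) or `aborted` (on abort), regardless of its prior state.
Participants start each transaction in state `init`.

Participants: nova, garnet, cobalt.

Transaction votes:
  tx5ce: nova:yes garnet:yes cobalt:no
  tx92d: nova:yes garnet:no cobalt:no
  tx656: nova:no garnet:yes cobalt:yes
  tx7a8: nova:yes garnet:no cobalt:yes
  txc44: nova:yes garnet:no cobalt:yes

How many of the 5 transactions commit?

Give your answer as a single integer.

Answer: 0

Derivation:
tx5ce: no from cobalt -> abort (commits=0)
tx92d: no from garnet, cobalt -> abort (commits=0)
tx656: no from nova -> abort (commits=0)
tx7a8: no from garnet -> abort (commits=0)
txc44: no from garnet -> abort (commits=0)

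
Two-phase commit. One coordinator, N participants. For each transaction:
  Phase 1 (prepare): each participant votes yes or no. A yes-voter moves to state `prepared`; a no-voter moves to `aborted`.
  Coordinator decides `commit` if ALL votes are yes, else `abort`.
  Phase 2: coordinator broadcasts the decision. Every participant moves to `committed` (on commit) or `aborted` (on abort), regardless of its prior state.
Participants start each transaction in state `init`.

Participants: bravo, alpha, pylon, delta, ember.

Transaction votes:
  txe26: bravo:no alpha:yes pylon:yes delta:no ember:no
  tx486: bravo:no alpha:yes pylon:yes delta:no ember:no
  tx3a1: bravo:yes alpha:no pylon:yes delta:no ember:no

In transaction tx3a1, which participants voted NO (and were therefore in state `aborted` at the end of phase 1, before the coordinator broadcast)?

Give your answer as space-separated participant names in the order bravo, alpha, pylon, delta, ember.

Txn tx3a1 phase 1: bravo yes -> prepared; alpha no -> aborted; pylon yes -> prepared; delta no -> aborted; ember no -> aborted

Answer: alpha delta ember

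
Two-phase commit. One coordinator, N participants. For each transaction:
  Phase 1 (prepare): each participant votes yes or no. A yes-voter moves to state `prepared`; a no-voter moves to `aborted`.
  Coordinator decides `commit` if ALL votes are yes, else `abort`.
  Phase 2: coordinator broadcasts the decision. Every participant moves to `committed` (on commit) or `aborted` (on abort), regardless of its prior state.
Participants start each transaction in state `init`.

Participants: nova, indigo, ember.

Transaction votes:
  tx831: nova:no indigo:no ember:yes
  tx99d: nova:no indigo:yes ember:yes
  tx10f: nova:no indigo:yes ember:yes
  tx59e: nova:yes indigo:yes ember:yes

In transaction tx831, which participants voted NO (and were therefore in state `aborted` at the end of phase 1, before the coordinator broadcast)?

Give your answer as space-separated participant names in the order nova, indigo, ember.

Answer: nova indigo

Derivation:
Txn tx831 phase 1: nova no -> aborted; indigo no -> aborted; ember yes -> prepared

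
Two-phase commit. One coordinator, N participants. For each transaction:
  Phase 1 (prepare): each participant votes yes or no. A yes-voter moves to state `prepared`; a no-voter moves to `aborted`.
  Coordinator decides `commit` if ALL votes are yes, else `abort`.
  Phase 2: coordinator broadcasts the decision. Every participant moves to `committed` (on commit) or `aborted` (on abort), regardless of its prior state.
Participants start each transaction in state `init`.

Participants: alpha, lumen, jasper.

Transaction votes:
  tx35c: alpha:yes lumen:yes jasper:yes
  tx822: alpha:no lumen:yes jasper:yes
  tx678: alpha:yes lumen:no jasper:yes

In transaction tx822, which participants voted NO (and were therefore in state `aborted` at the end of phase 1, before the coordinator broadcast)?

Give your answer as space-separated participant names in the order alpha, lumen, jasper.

Txn tx822 phase 1: alpha no -> aborted; lumen yes -> prepared; jasper yes -> prepared

Answer: alpha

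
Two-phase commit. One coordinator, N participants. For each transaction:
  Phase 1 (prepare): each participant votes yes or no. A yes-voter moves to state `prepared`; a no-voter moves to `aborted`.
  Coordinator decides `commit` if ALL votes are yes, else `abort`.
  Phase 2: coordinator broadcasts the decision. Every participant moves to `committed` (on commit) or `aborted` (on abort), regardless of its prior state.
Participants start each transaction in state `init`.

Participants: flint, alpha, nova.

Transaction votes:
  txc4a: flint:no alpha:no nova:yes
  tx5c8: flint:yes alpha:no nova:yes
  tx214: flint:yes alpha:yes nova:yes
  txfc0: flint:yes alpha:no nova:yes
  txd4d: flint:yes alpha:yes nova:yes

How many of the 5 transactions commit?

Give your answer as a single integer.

Answer: 2

Derivation:
txc4a: no from flint, alpha -> abort (commits=0)
tx5c8: no from alpha -> abort (commits=0)
tx214: all yes -> commit (commits=1)
txfc0: no from alpha -> abort (commits=1)
txd4d: all yes -> commit (commits=2)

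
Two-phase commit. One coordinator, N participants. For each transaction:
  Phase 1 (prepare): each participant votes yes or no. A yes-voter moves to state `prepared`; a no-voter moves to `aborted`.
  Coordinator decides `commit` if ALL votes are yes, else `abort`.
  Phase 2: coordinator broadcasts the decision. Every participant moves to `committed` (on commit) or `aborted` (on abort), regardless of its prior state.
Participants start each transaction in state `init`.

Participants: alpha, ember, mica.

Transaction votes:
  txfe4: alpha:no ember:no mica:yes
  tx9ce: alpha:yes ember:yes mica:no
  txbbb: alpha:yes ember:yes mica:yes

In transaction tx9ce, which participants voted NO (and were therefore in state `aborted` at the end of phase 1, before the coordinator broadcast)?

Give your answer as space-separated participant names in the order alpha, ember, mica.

Answer: mica

Derivation:
Txn tx9ce phase 1: alpha yes -> prepared; ember yes -> prepared; mica no -> aborted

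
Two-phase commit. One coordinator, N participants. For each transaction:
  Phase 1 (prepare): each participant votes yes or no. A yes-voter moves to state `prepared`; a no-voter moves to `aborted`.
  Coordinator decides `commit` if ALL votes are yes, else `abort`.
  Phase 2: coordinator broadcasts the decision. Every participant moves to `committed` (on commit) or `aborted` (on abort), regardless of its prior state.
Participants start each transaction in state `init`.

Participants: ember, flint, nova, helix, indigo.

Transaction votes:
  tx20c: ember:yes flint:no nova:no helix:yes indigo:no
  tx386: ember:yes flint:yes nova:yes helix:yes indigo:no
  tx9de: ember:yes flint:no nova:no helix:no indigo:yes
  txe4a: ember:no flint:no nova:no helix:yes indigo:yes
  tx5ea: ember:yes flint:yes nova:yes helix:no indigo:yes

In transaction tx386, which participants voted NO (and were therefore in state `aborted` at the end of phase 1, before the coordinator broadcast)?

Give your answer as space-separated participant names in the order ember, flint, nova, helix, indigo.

Answer: indigo

Derivation:
Txn tx386 phase 1: ember yes -> prepared; flint yes -> prepared; nova yes -> prepared; helix yes -> prepared; indigo no -> aborted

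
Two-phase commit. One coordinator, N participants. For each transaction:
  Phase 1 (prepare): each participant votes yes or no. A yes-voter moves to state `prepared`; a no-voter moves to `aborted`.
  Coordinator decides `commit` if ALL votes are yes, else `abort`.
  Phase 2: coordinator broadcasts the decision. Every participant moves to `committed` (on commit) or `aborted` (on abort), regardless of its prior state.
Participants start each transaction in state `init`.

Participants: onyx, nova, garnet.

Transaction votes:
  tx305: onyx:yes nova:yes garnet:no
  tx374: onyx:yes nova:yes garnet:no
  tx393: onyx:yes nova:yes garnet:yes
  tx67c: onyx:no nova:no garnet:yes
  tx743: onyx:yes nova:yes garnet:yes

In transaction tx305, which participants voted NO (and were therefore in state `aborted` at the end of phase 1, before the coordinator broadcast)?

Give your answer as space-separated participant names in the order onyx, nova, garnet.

Txn tx305 phase 1: onyx yes -> prepared; nova yes -> prepared; garnet no -> aborted

Answer: garnet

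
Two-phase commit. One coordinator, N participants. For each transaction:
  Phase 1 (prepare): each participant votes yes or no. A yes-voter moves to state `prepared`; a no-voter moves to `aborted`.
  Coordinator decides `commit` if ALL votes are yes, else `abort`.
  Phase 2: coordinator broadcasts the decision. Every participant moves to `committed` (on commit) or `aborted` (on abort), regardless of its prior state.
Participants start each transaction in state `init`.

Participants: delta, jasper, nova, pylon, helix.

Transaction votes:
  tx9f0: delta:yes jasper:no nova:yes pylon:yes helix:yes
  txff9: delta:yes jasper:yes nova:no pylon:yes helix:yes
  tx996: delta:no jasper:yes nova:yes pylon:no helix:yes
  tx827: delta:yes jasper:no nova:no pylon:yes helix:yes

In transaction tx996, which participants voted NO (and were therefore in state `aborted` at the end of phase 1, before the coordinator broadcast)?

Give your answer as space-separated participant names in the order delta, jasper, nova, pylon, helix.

Txn tx996 phase 1: delta no -> aborted; jasper yes -> prepared; nova yes -> prepared; pylon no -> aborted; helix yes -> prepared

Answer: delta pylon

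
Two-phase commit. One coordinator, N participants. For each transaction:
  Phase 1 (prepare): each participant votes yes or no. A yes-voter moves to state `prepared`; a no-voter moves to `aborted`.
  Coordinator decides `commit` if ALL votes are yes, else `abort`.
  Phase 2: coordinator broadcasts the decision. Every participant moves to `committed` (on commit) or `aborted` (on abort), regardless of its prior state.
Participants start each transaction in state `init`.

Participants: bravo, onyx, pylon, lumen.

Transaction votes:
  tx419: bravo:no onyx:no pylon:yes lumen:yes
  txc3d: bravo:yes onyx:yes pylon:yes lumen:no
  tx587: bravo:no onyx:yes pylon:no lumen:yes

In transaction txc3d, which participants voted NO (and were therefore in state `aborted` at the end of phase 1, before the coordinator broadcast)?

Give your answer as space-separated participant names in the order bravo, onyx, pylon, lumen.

Txn txc3d phase 1: bravo yes -> prepared; onyx yes -> prepared; pylon yes -> prepared; lumen no -> aborted

Answer: lumen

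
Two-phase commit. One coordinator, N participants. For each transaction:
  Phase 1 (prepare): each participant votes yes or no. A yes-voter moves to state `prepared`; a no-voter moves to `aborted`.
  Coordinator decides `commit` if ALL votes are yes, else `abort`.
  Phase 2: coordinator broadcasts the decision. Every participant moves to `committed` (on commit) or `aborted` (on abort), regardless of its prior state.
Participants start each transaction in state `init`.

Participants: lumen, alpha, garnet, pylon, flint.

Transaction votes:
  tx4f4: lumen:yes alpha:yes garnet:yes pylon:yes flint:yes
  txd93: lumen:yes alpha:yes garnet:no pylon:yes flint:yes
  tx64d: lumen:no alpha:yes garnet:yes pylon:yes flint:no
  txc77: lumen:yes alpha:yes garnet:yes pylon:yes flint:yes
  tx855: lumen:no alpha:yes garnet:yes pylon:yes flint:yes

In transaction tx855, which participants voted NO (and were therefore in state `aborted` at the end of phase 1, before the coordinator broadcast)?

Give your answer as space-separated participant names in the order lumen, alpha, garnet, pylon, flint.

Txn tx855 phase 1: lumen no -> aborted; alpha yes -> prepared; garnet yes -> prepared; pylon yes -> prepared; flint yes -> prepared

Answer: lumen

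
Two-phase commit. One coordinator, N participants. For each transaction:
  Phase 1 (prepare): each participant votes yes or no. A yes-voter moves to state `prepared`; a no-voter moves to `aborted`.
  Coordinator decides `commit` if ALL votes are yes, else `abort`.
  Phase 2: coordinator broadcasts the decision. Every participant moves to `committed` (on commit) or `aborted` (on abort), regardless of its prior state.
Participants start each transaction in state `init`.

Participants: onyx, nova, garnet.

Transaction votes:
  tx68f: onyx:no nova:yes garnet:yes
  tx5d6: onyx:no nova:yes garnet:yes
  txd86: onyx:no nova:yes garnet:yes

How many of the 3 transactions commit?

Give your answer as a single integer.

tx68f: no from onyx -> abort (commits=0)
tx5d6: no from onyx -> abort (commits=0)
txd86: no from onyx -> abort (commits=0)

Answer: 0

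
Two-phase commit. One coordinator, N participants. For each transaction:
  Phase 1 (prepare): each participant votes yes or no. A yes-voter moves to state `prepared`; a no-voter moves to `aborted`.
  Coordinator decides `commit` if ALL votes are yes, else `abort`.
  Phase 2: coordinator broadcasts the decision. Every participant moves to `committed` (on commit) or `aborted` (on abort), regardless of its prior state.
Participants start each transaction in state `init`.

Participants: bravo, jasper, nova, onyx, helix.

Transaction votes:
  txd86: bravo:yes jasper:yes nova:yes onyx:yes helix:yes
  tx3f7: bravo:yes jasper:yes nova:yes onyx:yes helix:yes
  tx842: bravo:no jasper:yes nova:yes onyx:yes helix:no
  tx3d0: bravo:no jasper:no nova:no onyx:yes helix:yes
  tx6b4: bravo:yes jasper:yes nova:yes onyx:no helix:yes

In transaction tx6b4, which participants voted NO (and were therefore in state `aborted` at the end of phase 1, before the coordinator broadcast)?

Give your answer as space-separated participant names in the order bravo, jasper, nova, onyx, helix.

Txn tx6b4 phase 1: bravo yes -> prepared; jasper yes -> prepared; nova yes -> prepared; onyx no -> aborted; helix yes -> prepared

Answer: onyx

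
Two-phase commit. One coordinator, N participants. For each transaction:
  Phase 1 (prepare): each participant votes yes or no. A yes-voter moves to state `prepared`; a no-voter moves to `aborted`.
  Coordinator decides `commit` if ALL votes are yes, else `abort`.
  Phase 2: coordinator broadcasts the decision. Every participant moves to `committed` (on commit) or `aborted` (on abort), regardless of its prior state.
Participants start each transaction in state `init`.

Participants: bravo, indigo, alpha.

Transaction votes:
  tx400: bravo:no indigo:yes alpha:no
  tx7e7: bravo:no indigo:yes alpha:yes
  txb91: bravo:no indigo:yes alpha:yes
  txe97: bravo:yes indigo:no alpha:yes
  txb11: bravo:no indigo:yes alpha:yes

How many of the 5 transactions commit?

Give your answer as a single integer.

Answer: 0

Derivation:
tx400: no from bravo, alpha -> abort (commits=0)
tx7e7: no from bravo -> abort (commits=0)
txb91: no from bravo -> abort (commits=0)
txe97: no from indigo -> abort (commits=0)
txb11: no from bravo -> abort (commits=0)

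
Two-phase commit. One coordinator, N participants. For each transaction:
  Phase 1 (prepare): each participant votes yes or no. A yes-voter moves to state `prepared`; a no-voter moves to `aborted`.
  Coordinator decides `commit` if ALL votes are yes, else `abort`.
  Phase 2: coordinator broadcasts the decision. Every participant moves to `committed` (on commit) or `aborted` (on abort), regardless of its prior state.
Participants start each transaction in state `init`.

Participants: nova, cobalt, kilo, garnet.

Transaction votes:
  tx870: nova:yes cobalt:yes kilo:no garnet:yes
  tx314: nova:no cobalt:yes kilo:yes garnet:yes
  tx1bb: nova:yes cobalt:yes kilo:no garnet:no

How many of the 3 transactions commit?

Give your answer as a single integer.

tx870: no from kilo -> abort (commits=0)
tx314: no from nova -> abort (commits=0)
tx1bb: no from kilo, garnet -> abort (commits=0)

Answer: 0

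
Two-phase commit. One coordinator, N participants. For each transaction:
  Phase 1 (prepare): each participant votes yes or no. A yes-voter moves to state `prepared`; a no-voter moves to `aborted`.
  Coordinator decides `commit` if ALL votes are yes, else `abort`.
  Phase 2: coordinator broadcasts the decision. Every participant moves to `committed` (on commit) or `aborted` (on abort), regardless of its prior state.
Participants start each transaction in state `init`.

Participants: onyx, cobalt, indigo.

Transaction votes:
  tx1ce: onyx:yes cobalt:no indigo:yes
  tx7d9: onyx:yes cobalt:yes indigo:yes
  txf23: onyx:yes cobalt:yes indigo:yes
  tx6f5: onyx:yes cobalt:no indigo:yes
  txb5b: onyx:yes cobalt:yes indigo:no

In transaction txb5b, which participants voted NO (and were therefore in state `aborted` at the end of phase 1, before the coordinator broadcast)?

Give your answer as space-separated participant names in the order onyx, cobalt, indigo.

Answer: indigo

Derivation:
Txn txb5b phase 1: onyx yes -> prepared; cobalt yes -> prepared; indigo no -> aborted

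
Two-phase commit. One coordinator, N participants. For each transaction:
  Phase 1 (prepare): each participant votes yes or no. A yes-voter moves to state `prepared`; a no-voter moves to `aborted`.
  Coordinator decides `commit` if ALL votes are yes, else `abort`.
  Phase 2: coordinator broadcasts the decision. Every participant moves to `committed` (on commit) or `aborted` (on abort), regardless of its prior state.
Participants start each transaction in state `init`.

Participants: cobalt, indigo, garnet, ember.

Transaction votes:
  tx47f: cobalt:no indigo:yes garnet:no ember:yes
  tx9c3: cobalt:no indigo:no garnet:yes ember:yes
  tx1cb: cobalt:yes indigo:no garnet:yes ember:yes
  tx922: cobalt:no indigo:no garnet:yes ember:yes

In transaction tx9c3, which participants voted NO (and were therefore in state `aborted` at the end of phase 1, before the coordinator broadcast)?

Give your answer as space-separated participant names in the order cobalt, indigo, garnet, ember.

Txn tx9c3 phase 1: cobalt no -> aborted; indigo no -> aborted; garnet yes -> prepared; ember yes -> prepared

Answer: cobalt indigo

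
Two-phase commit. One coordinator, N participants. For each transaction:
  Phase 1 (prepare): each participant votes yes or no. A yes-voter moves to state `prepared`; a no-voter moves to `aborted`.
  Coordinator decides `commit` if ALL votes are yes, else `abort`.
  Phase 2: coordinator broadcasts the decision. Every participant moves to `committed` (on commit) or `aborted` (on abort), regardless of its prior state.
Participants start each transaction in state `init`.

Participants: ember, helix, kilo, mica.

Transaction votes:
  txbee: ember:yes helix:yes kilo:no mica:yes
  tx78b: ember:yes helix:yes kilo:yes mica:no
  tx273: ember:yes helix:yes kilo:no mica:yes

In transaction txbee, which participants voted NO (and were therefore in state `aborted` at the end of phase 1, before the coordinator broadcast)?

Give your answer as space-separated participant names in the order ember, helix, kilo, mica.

Txn txbee phase 1: ember yes -> prepared; helix yes -> prepared; kilo no -> aborted; mica yes -> prepared

Answer: kilo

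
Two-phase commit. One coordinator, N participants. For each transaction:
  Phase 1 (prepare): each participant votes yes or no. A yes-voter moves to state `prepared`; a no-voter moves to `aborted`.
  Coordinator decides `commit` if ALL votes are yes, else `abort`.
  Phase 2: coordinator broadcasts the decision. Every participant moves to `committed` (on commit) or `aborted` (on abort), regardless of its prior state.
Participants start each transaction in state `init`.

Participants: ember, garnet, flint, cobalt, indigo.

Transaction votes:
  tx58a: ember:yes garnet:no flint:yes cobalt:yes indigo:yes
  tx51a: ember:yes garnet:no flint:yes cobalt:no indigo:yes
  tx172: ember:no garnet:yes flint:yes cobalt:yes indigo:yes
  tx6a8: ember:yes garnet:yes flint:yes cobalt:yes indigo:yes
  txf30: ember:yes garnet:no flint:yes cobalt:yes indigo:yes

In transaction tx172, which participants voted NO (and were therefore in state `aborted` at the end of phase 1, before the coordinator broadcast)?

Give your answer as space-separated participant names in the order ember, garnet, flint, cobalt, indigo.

Txn tx172 phase 1: ember no -> aborted; garnet yes -> prepared; flint yes -> prepared; cobalt yes -> prepared; indigo yes -> prepared

Answer: ember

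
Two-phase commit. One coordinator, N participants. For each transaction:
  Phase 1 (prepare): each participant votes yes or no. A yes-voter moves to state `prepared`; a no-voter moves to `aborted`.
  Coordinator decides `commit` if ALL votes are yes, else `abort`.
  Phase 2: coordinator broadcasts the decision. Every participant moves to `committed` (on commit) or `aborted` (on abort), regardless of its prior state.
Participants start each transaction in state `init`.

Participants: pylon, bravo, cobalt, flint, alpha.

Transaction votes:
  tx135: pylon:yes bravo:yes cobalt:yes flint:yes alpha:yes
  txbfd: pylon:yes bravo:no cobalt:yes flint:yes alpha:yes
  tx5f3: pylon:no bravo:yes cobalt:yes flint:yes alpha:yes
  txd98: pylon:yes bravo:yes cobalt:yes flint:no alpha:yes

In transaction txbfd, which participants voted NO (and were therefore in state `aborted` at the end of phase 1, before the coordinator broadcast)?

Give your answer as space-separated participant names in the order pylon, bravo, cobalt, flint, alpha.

Txn txbfd phase 1: pylon yes -> prepared; bravo no -> aborted; cobalt yes -> prepared; flint yes -> prepared; alpha yes -> prepared

Answer: bravo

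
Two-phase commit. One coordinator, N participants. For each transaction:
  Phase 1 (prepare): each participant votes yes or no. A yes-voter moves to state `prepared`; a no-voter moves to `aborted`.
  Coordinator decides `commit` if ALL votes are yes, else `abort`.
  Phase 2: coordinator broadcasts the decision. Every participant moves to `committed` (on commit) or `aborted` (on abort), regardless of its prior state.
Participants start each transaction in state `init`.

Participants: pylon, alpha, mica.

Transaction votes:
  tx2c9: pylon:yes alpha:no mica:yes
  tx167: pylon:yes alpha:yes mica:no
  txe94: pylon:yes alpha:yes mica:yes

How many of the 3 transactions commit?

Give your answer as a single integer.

Answer: 1

Derivation:
tx2c9: no from alpha -> abort (commits=0)
tx167: no from mica -> abort (commits=0)
txe94: all yes -> commit (commits=1)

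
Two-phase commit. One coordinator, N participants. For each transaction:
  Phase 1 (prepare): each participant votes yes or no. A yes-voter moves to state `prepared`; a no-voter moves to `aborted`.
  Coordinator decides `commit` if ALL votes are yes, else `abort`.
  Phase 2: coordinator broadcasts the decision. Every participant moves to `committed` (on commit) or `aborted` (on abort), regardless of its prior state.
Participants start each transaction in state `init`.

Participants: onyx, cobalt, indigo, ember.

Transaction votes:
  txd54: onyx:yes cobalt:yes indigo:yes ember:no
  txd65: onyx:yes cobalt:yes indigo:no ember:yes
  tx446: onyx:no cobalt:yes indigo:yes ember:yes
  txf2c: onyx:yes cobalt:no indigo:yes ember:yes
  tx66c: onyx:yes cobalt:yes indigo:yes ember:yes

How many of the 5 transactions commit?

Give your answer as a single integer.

txd54: no from ember -> abort (commits=0)
txd65: no from indigo -> abort (commits=0)
tx446: no from onyx -> abort (commits=0)
txf2c: no from cobalt -> abort (commits=0)
tx66c: all yes -> commit (commits=1)

Answer: 1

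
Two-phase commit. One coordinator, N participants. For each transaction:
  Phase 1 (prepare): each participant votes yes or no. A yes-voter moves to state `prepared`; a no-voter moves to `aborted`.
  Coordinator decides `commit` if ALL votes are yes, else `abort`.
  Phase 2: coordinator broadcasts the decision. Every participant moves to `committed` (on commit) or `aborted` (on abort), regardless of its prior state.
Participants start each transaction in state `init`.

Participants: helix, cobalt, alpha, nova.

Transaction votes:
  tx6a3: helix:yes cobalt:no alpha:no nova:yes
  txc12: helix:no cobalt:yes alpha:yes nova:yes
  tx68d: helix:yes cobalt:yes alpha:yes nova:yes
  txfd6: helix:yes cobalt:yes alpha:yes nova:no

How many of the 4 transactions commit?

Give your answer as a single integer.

Answer: 1

Derivation:
tx6a3: no from cobalt, alpha -> abort (commits=0)
txc12: no from helix -> abort (commits=0)
tx68d: all yes -> commit (commits=1)
txfd6: no from nova -> abort (commits=1)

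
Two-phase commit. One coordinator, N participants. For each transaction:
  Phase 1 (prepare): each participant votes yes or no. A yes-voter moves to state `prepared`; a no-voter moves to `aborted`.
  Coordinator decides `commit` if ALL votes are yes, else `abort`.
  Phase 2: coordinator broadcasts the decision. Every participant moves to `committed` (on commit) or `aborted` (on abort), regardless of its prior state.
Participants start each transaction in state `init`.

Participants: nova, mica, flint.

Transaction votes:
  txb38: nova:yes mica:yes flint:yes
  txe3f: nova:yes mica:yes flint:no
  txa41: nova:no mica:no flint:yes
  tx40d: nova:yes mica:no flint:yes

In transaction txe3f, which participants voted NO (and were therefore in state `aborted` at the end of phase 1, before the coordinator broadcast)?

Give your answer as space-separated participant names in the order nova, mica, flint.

Txn txe3f phase 1: nova yes -> prepared; mica yes -> prepared; flint no -> aborted

Answer: flint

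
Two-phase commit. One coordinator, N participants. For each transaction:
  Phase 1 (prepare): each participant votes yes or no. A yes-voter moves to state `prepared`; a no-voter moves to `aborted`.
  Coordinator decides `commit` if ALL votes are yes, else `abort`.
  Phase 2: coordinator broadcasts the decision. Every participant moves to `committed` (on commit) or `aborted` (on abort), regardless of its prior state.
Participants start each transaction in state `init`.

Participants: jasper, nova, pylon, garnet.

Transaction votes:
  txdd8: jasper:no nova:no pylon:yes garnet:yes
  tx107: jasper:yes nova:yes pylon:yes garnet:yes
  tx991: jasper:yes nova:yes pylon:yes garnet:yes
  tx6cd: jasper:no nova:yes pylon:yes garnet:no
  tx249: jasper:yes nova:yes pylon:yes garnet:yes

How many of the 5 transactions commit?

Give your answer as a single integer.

txdd8: no from jasper, nova -> abort (commits=0)
tx107: all yes -> commit (commits=1)
tx991: all yes -> commit (commits=2)
tx6cd: no from jasper, garnet -> abort (commits=2)
tx249: all yes -> commit (commits=3)

Answer: 3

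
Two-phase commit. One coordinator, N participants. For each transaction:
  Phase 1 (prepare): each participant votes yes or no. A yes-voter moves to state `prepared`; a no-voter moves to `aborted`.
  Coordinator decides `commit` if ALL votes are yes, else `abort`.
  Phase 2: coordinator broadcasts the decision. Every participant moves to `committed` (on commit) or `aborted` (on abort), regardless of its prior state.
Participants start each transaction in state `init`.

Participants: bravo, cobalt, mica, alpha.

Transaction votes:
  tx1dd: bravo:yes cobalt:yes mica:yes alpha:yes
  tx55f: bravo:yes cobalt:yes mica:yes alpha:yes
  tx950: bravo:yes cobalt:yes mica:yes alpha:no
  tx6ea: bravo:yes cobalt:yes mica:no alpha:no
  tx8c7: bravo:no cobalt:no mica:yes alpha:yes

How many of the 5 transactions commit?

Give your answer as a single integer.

Answer: 2

Derivation:
tx1dd: all yes -> commit (commits=1)
tx55f: all yes -> commit (commits=2)
tx950: no from alpha -> abort (commits=2)
tx6ea: no from mica, alpha -> abort (commits=2)
tx8c7: no from bravo, cobalt -> abort (commits=2)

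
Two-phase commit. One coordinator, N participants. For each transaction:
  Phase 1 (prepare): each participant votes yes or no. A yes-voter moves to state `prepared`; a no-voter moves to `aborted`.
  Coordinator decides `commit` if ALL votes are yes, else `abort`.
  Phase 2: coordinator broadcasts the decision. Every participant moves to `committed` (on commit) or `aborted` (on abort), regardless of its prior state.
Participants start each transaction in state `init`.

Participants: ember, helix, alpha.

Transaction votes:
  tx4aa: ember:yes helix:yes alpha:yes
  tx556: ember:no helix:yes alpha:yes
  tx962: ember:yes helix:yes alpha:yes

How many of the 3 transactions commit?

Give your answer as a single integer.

Answer: 2

Derivation:
tx4aa: all yes -> commit (commits=1)
tx556: no from ember -> abort (commits=1)
tx962: all yes -> commit (commits=2)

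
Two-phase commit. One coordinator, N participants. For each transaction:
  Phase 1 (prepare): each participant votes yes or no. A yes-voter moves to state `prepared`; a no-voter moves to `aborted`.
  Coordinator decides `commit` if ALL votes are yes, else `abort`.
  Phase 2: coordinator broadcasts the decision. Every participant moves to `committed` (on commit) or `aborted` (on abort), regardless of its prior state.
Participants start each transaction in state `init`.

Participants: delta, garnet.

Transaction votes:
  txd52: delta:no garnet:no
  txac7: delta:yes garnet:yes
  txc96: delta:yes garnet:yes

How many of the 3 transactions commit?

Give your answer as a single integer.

txd52: no from delta, garnet -> abort (commits=0)
txac7: all yes -> commit (commits=1)
txc96: all yes -> commit (commits=2)

Answer: 2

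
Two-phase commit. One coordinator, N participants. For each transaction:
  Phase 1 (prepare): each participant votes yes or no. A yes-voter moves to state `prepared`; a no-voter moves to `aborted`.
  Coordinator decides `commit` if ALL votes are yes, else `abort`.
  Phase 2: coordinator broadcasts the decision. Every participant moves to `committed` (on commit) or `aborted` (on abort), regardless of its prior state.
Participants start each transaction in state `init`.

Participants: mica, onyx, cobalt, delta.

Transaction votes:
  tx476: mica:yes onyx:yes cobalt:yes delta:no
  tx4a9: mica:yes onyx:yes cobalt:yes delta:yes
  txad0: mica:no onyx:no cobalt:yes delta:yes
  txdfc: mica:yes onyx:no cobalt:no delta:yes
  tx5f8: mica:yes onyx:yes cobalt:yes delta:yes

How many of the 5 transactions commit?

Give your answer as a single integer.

tx476: no from delta -> abort (commits=0)
tx4a9: all yes -> commit (commits=1)
txad0: no from mica, onyx -> abort (commits=1)
txdfc: no from onyx, cobalt -> abort (commits=1)
tx5f8: all yes -> commit (commits=2)

Answer: 2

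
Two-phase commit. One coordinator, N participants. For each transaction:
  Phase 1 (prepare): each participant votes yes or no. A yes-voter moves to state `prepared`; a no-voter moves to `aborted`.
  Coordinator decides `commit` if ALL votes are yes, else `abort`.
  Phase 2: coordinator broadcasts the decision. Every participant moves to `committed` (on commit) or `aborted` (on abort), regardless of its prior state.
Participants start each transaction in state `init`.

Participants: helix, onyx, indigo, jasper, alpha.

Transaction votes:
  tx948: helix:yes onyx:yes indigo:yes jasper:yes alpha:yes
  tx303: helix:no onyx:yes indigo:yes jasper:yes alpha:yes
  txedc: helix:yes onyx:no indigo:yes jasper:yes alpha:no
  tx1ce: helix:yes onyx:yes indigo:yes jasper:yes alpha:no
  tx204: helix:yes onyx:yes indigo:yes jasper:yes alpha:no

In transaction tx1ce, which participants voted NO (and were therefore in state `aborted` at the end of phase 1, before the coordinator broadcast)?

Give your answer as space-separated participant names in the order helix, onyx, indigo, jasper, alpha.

Answer: alpha

Derivation:
Txn tx1ce phase 1: helix yes -> prepared; onyx yes -> prepared; indigo yes -> prepared; jasper yes -> prepared; alpha no -> aborted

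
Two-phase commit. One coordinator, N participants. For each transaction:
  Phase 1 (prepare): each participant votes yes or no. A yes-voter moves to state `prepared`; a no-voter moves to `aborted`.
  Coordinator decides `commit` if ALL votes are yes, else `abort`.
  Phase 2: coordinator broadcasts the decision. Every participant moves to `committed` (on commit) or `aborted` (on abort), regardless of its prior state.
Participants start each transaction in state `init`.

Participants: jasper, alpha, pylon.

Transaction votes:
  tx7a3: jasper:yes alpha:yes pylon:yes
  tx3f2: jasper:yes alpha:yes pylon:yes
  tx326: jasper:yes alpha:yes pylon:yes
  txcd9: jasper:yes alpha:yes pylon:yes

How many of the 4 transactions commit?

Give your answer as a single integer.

Answer: 4

Derivation:
tx7a3: all yes -> commit (commits=1)
tx3f2: all yes -> commit (commits=2)
tx326: all yes -> commit (commits=3)
txcd9: all yes -> commit (commits=4)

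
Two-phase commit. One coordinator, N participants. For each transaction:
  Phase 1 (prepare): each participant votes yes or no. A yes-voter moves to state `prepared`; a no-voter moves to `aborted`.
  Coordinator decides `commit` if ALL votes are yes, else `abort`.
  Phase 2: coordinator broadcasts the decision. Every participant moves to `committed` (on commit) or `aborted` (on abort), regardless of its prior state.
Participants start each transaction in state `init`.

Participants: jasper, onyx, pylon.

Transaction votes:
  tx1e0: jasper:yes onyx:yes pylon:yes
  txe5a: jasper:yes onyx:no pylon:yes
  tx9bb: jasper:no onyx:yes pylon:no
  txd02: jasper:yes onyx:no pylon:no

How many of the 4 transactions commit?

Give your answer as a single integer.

Answer: 1

Derivation:
tx1e0: all yes -> commit (commits=1)
txe5a: no from onyx -> abort (commits=1)
tx9bb: no from jasper, pylon -> abort (commits=1)
txd02: no from onyx, pylon -> abort (commits=1)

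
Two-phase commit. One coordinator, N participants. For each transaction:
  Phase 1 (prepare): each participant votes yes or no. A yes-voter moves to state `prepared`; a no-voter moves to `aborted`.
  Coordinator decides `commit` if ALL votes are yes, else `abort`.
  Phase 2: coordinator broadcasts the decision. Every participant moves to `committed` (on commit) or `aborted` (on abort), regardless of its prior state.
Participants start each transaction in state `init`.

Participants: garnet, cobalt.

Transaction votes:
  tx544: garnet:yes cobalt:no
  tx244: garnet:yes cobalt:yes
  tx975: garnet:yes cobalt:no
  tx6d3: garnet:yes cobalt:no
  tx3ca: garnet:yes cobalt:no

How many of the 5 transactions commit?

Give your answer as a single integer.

tx544: no from cobalt -> abort (commits=0)
tx244: all yes -> commit (commits=1)
tx975: no from cobalt -> abort (commits=1)
tx6d3: no from cobalt -> abort (commits=1)
tx3ca: no from cobalt -> abort (commits=1)

Answer: 1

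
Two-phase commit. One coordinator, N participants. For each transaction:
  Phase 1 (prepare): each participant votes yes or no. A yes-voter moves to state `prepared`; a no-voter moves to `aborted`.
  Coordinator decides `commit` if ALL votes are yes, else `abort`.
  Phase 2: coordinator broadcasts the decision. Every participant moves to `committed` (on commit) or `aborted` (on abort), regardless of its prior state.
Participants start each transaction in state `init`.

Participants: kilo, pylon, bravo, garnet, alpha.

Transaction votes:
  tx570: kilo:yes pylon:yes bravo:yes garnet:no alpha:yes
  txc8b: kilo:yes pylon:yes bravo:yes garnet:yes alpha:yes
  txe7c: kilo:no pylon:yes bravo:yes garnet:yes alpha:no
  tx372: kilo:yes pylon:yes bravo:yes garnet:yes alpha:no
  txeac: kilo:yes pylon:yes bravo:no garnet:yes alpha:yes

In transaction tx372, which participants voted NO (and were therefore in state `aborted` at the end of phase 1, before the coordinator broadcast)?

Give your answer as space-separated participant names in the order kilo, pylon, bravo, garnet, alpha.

Txn tx372 phase 1: kilo yes -> prepared; pylon yes -> prepared; bravo yes -> prepared; garnet yes -> prepared; alpha no -> aborted

Answer: alpha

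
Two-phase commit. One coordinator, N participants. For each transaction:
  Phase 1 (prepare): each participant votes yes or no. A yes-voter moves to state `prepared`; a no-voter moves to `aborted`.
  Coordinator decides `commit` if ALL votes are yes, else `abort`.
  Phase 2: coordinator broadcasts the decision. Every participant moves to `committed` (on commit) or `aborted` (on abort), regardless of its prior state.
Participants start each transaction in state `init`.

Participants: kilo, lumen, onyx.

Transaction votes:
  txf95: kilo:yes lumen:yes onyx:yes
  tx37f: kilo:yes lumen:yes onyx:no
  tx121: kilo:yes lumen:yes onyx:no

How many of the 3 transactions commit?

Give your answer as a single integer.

Answer: 1

Derivation:
txf95: all yes -> commit (commits=1)
tx37f: no from onyx -> abort (commits=1)
tx121: no from onyx -> abort (commits=1)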